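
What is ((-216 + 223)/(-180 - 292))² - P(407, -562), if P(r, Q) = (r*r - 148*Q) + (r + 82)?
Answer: -55543170127/222784 ≈ -2.4931e+5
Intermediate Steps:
P(r, Q) = 82 + r + r² - 148*Q (P(r, Q) = (r² - 148*Q) + (82 + r) = 82 + r + r² - 148*Q)
((-216 + 223)/(-180 - 292))² - P(407, -562) = ((-216 + 223)/(-180 - 292))² - (82 + 407 + 407² - 148*(-562)) = (7/(-472))² - (82 + 407 + 165649 + 83176) = (7*(-1/472))² - 1*249314 = (-7/472)² - 249314 = 49/222784 - 249314 = -55543170127/222784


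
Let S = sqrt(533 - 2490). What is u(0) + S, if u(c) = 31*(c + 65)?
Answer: 2015 + I*sqrt(1957) ≈ 2015.0 + 44.238*I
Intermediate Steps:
S = I*sqrt(1957) (S = sqrt(-1957) = I*sqrt(1957) ≈ 44.238*I)
u(c) = 2015 + 31*c (u(c) = 31*(65 + c) = 2015 + 31*c)
u(0) + S = (2015 + 31*0) + I*sqrt(1957) = (2015 + 0) + I*sqrt(1957) = 2015 + I*sqrt(1957)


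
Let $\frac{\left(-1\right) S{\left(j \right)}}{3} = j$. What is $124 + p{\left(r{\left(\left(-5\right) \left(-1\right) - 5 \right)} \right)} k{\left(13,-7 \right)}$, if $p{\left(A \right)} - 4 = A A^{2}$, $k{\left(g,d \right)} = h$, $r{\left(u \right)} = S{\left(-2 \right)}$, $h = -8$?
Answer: $-1636$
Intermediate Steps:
$S{\left(j \right)} = - 3 j$
$r{\left(u \right)} = 6$ ($r{\left(u \right)} = \left(-3\right) \left(-2\right) = 6$)
$k{\left(g,d \right)} = -8$
$p{\left(A \right)} = 4 + A^{3}$ ($p{\left(A \right)} = 4 + A A^{2} = 4 + A^{3}$)
$124 + p{\left(r{\left(\left(-5\right) \left(-1\right) - 5 \right)} \right)} k{\left(13,-7 \right)} = 124 + \left(4 + 6^{3}\right) \left(-8\right) = 124 + \left(4 + 216\right) \left(-8\right) = 124 + 220 \left(-8\right) = 124 - 1760 = -1636$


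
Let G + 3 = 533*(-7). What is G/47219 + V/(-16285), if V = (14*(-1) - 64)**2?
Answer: -348088586/768961415 ≈ -0.45267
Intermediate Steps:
G = -3734 (G = -3 + 533*(-7) = -3 - 3731 = -3734)
V = 6084 (V = (-14 - 64)**2 = (-78)**2 = 6084)
G/47219 + V/(-16285) = -3734/47219 + 6084/(-16285) = -3734*1/47219 + 6084*(-1/16285) = -3734/47219 - 6084/16285 = -348088586/768961415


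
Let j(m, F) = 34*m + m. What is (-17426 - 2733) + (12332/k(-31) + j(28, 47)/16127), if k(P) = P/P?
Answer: -126225049/16127 ≈ -7826.9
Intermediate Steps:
k(P) = 1
j(m, F) = 35*m
(-17426 - 2733) + (12332/k(-31) + j(28, 47)/16127) = (-17426 - 2733) + (12332/1 + (35*28)/16127) = -20159 + (12332*1 + 980*(1/16127)) = -20159 + (12332 + 980/16127) = -20159 + 198879144/16127 = -126225049/16127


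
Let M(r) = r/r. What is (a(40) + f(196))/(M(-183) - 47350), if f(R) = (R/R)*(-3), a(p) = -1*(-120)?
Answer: -13/5261 ≈ -0.0024710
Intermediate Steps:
a(p) = 120
M(r) = 1
f(R) = -3 (f(R) = 1*(-3) = -3)
(a(40) + f(196))/(M(-183) - 47350) = (120 - 3)/(1 - 47350) = 117/(-47349) = 117*(-1/47349) = -13/5261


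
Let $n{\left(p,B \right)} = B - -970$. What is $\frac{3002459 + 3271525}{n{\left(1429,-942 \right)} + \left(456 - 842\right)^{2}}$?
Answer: $\frac{196062}{4657} \approx 42.1$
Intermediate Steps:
$n{\left(p,B \right)} = 970 + B$ ($n{\left(p,B \right)} = B + 970 = 970 + B$)
$\frac{3002459 + 3271525}{n{\left(1429,-942 \right)} + \left(456 - 842\right)^{2}} = \frac{3002459 + 3271525}{\left(970 - 942\right) + \left(456 - 842\right)^{2}} = \frac{6273984}{28 + \left(-386\right)^{2}} = \frac{6273984}{28 + 148996} = \frac{6273984}{149024} = 6273984 \cdot \frac{1}{149024} = \frac{196062}{4657}$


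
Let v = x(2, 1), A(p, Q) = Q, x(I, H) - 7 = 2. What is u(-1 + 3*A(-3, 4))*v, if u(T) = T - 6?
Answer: 45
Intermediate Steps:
x(I, H) = 9 (x(I, H) = 7 + 2 = 9)
v = 9
u(T) = -6 + T
u(-1 + 3*A(-3, 4))*v = (-6 + (-1 + 3*4))*9 = (-6 + (-1 + 12))*9 = (-6 + 11)*9 = 5*9 = 45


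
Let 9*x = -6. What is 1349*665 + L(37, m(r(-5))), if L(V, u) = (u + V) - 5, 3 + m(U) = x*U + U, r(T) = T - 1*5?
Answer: 2691332/3 ≈ 8.9711e+5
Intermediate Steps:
x = -⅔ (x = (⅑)*(-6) = -⅔ ≈ -0.66667)
r(T) = -5 + T (r(T) = T - 5 = -5 + T)
m(U) = -3 + U/3 (m(U) = -3 + (-2*U/3 + U) = -3 + U/3)
L(V, u) = -5 + V + u (L(V, u) = (V + u) - 5 = -5 + V + u)
1349*665 + L(37, m(r(-5))) = 1349*665 + (-5 + 37 + (-3 + (-5 - 5)/3)) = 897085 + (-5 + 37 + (-3 + (⅓)*(-10))) = 897085 + (-5 + 37 + (-3 - 10/3)) = 897085 + (-5 + 37 - 19/3) = 897085 + 77/3 = 2691332/3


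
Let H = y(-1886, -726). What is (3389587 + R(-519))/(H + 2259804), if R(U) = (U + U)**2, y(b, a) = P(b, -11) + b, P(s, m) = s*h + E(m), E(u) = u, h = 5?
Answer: 4467031/2248477 ≈ 1.9867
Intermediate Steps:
P(s, m) = m + 5*s (P(s, m) = s*5 + m = 5*s + m = m + 5*s)
y(b, a) = -11 + 6*b (y(b, a) = (-11 + 5*b) + b = -11 + 6*b)
R(U) = 4*U**2 (R(U) = (2*U)**2 = 4*U**2)
H = -11327 (H = -11 + 6*(-1886) = -11 - 11316 = -11327)
(3389587 + R(-519))/(H + 2259804) = (3389587 + 4*(-519)**2)/(-11327 + 2259804) = (3389587 + 4*269361)/2248477 = (3389587 + 1077444)*(1/2248477) = 4467031*(1/2248477) = 4467031/2248477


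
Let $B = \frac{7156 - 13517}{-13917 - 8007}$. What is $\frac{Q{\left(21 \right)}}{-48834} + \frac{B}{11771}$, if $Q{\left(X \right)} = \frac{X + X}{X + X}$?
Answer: $\frac{2920315}{700136867052} \approx 4.1711 \cdot 10^{-6}$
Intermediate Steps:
$B = \frac{6361}{21924}$ ($B = - \frac{6361}{-21924} = \left(-6361\right) \left(- \frac{1}{21924}\right) = \frac{6361}{21924} \approx 0.29014$)
$Q{\left(X \right)} = 1$ ($Q{\left(X \right)} = \frac{2 X}{2 X} = 2 X \frac{1}{2 X} = 1$)
$\frac{Q{\left(21 \right)}}{-48834} + \frac{B}{11771} = 1 \frac{1}{-48834} + \frac{6361}{21924 \cdot 11771} = 1 \left(- \frac{1}{48834}\right) + \frac{6361}{21924} \cdot \frac{1}{11771} = - \frac{1}{48834} + \frac{6361}{258067404} = \frac{2920315}{700136867052}$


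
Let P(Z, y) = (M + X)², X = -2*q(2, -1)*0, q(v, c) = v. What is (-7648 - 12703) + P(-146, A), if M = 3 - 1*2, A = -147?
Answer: -20350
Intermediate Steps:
M = 1 (M = 3 - 2 = 1)
X = 0 (X = -2*2*0 = -4*0 = 0)
P(Z, y) = 1 (P(Z, y) = (1 + 0)² = 1² = 1)
(-7648 - 12703) + P(-146, A) = (-7648 - 12703) + 1 = -20351 + 1 = -20350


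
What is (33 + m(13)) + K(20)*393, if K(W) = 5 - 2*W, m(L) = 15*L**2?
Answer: -11187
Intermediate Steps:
(33 + m(13)) + K(20)*393 = (33 + 15*13**2) + (5 - 2*20)*393 = (33 + 15*169) + (5 - 40)*393 = (33 + 2535) - 35*393 = 2568 - 13755 = -11187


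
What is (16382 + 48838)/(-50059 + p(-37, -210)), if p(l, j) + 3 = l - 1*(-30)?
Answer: -65220/50069 ≈ -1.3026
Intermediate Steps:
p(l, j) = 27 + l (p(l, j) = -3 + (l - 1*(-30)) = -3 + (l + 30) = -3 + (30 + l) = 27 + l)
(16382 + 48838)/(-50059 + p(-37, -210)) = (16382 + 48838)/(-50059 + (27 - 37)) = 65220/(-50059 - 10) = 65220/(-50069) = 65220*(-1/50069) = -65220/50069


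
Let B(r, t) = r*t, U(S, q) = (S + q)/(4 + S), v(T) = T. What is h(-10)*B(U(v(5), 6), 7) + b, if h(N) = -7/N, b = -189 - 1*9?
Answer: -17281/90 ≈ -192.01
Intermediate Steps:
b = -198 (b = -189 - 9 = -198)
U(S, q) = (S + q)/(4 + S)
h(-10)*B(U(v(5), 6), 7) + b = (-7/(-10))*(((5 + 6)/(4 + 5))*7) - 198 = (-7*(-⅒))*((11/9)*7) - 198 = 7*(((⅑)*11)*7)/10 - 198 = 7*((11/9)*7)/10 - 198 = (7/10)*(77/9) - 198 = 539/90 - 198 = -17281/90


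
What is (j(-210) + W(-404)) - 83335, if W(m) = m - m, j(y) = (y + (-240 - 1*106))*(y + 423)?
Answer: -201763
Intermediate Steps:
j(y) = (-346 + y)*(423 + y) (j(y) = (y + (-240 - 106))*(423 + y) = (y - 346)*(423 + y) = (-346 + y)*(423 + y))
W(m) = 0
(j(-210) + W(-404)) - 83335 = ((-146358 + (-210)² + 77*(-210)) + 0) - 83335 = ((-146358 + 44100 - 16170) + 0) - 83335 = (-118428 + 0) - 83335 = -118428 - 83335 = -201763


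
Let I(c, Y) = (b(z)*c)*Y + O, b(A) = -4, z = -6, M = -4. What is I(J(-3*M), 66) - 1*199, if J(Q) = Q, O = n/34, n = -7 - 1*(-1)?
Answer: -57242/17 ≈ -3367.2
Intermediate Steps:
n = -6 (n = -7 + 1 = -6)
O = -3/17 (O = -6/34 = -6*1/34 = -3/17 ≈ -0.17647)
I(c, Y) = -3/17 - 4*Y*c (I(c, Y) = (-4*c)*Y - 3/17 = -4*Y*c - 3/17 = -3/17 - 4*Y*c)
I(J(-3*M), 66) - 1*199 = (-3/17 - 4*66*(-3*(-4))) - 1*199 = (-3/17 - 4*66*12) - 199 = (-3/17 - 3168) - 199 = -53859/17 - 199 = -57242/17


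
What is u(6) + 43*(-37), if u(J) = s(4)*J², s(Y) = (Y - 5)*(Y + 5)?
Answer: -1915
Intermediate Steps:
s(Y) = (-5 + Y)*(5 + Y)
u(J) = -9*J² (u(J) = (-25 + 4²)*J² = (-25 + 16)*J² = -9*J²)
u(6) + 43*(-37) = -9*6² + 43*(-37) = -9*36 - 1591 = -324 - 1591 = -1915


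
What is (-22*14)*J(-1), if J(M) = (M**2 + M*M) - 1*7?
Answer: 1540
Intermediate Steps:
J(M) = -7 + 2*M**2 (J(M) = (M**2 + M**2) - 7 = 2*M**2 - 7 = -7 + 2*M**2)
(-22*14)*J(-1) = (-22*14)*(-7 + 2*(-1)**2) = -308*(-7 + 2*1) = -308*(-7 + 2) = -308*(-5) = 1540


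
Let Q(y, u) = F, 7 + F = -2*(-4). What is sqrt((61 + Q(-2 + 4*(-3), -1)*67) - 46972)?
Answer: 14*I*sqrt(239) ≈ 216.43*I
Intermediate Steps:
F = 1 (F = -7 - 2*(-4) = -7 + 8 = 1)
Q(y, u) = 1
sqrt((61 + Q(-2 + 4*(-3), -1)*67) - 46972) = sqrt((61 + 1*67) - 46972) = sqrt((61 + 67) - 46972) = sqrt(128 - 46972) = sqrt(-46844) = 14*I*sqrt(239)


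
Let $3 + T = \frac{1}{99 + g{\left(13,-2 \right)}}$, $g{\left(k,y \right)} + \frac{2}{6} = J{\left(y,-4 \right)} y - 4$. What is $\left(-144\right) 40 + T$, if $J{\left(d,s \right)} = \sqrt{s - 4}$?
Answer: $- \frac{116619855}{20236} + \frac{9 i \sqrt{2}}{20236} \approx -5763.0 + 0.00062897 i$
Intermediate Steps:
$J{\left(d,s \right)} = \sqrt{-4 + s}$
$g{\left(k,y \right)} = - \frac{13}{3} + 2 i y \sqrt{2}$ ($g{\left(k,y \right)} = - \frac{1}{3} + \left(\sqrt{-4 - 4} y - 4\right) = - \frac{1}{3} + \left(\sqrt{-8} y - 4\right) = - \frac{1}{3} + \left(2 i \sqrt{2} y - 4\right) = - \frac{1}{3} + \left(2 i y \sqrt{2} - 4\right) = - \frac{1}{3} + \left(-4 + 2 i y \sqrt{2}\right) = - \frac{13}{3} + 2 i y \sqrt{2}$)
$T = -3 + \frac{1}{\frac{284}{3} - 4 i \sqrt{2}}$ ($T = -3 + \frac{1}{99 - \left(\frac{13}{3} - 2 i \left(-2\right) \sqrt{2}\right)} = -3 + \frac{1}{99 - \left(\frac{13}{3} + 4 i \sqrt{2}\right)} = -3 + \frac{1}{\frac{284}{3} - 4 i \sqrt{2}} \approx -2.9895 + 0.00062897 i$)
$\left(-144\right) 40 + T = \left(-144\right) 40 - \left(\frac{60495}{20236} - \frac{9 i \sqrt{2}}{20236}\right) = -5760 - \left(\frac{60495}{20236} - \frac{9 i \sqrt{2}}{20236}\right) = - \frac{116619855}{20236} + \frac{9 i \sqrt{2}}{20236}$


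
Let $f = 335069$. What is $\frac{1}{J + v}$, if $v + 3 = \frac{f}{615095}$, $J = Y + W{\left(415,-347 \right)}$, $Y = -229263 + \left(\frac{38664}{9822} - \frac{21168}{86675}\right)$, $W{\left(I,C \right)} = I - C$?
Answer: $- \frac{17454793777525}{3988416241553323349} \approx -4.3764 \cdot 10^{-6}$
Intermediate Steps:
$Y = - \frac{32528909667741}{141886975}$ ($Y = -229263 + \left(38664 \cdot \frac{1}{9822} - \frac{21168}{86675}\right) = -229263 + \left(\frac{6444}{1637} - \frac{21168}{86675}\right) = -229263 + \frac{523881684}{141886975} = - \frac{32528909667741}{141886975} \approx -2.2926 \cdot 10^{5}$)
$J = - \frac{32420791792791}{141886975}$ ($J = - \frac{32528909667741}{141886975} + \left(415 - -347\right) = - \frac{32528909667741}{141886975} + \left(415 + 347\right) = - \frac{32528909667741}{141886975} + 762 = - \frac{32420791792791}{141886975} \approx -2.285 \cdot 10^{5}$)
$v = - \frac{1510216}{615095}$ ($v = -3 + \frac{335069}{615095} = - \frac{1510216}{615095} \approx -2.4553$)
$\frac{1}{J + v} = \frac{1}{- \frac{32420791792791}{141886975} - \frac{1510216}{615095}} = \frac{1}{- \frac{3988416241553323349}{17454793777525}} = - \frac{17454793777525}{3988416241553323349}$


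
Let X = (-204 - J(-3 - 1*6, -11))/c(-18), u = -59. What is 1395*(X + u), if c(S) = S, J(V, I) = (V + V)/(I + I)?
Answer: -1461495/22 ≈ -66432.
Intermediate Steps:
J(V, I) = V/I (J(V, I) = (2*V)/((2*I)) = (2*V)*(1/(2*I)) = V/I)
X = 751/66 (X = (-204 - (-3 - 1*6)/(-11))/(-18) = (-204 - (-3 - 6)*(-1)/11)*(-1/18) = (-204 - (-9)*(-1)/11)*(-1/18) = (-204 - 1*9/11)*(-1/18) = (-204 - 9/11)*(-1/18) = -2253/11*(-1/18) = 751/66 ≈ 11.379)
1395*(X + u) = 1395*(751/66 - 59) = 1395*(-3143/66) = -1461495/22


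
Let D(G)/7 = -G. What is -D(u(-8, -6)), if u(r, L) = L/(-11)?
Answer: 42/11 ≈ 3.8182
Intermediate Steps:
u(r, L) = -L/11 (u(r, L) = L*(-1/11) = -L/11)
D(G) = -7*G (D(G) = 7*(-G) = -7*G)
-D(u(-8, -6)) = -(-7)*(-1/11*(-6)) = -(-7)*6/11 = -1*(-42/11) = 42/11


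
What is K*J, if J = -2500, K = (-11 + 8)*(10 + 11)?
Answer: 157500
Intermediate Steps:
K = -63 (K = -3*21 = -63)
K*J = -63*(-2500) = 157500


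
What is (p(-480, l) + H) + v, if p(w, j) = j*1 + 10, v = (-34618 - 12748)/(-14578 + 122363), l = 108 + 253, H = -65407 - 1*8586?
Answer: -7935394636/107785 ≈ -73623.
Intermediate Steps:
H = -73993 (H = -65407 - 8586 = -73993)
l = 361
v = -47366/107785 ≈ -0.43945
p(w, j) = 10 + j (p(w, j) = j + 10 = 10 + j)
(p(-480, l) + H) + v = ((10 + 361) - 73993) - 47366/107785 = (371 - 73993) - 47366/107785 = -73622 - 47366/107785 = -7935394636/107785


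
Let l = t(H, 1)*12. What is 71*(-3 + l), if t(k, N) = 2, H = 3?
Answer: 1491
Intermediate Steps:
l = 24 (l = 2*12 = 24)
71*(-3 + l) = 71*(-3 + 24) = 71*21 = 1491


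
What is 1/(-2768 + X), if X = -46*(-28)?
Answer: -1/1480 ≈ -0.00067568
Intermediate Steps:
X = 1288
1/(-2768 + X) = 1/(-2768 + 1288) = 1/(-1480) = -1/1480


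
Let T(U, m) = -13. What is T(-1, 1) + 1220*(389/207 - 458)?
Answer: -115191431/207 ≈ -5.5648e+5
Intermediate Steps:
T(-1, 1) + 1220*(389/207 - 458) = -13 + 1220*(389/207 - 458) = -13 + 1220*(-94417/207) = -13 - 115188740/207 = -115191431/207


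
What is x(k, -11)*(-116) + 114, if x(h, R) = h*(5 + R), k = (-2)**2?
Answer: 2898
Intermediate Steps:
k = 4
x(k, -11)*(-116) + 114 = (4*(5 - 11))*(-116) + 114 = (4*(-6))*(-116) + 114 = -24*(-116) + 114 = 2784 + 114 = 2898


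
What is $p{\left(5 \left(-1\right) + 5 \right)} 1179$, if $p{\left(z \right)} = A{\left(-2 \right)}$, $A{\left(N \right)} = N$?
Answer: $-2358$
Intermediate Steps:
$p{\left(z \right)} = -2$
$p{\left(5 \left(-1\right) + 5 \right)} 1179 = \left(-2\right) 1179 = -2358$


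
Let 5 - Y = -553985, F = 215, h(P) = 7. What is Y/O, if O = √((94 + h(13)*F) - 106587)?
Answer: -276995*I*√26247/26247 ≈ -1709.7*I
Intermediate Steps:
Y = 553990 (Y = 5 - 1*(-553985) = 5 + 553985 = 553990)
O = 2*I*√26247 (O = √((94 + 7*215) - 106587) = √((94 + 1505) - 106587) = √(1599 - 106587) = √(-104988) = 2*I*√26247 ≈ 324.02*I)
Y/O = 553990/((2*I*√26247)) = 553990*(-I*√26247/52494) = -276995*I*√26247/26247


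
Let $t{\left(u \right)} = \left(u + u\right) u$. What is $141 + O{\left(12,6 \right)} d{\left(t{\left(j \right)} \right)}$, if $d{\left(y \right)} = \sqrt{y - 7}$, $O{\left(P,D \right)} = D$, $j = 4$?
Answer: $171$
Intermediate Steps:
$t{\left(u \right)} = 2 u^{2}$ ($t{\left(u \right)} = 2 u u = 2 u^{2}$)
$d{\left(y \right)} = \sqrt{-7 + y}$
$141 + O{\left(12,6 \right)} d{\left(t{\left(j \right)} \right)} = 141 + 6 \sqrt{-7 + 2 \cdot 4^{2}} = 141 + 6 \sqrt{-7 + 2 \cdot 16} = 141 + 6 \sqrt{-7 + 32} = 141 + 6 \sqrt{25} = 141 + 6 \cdot 5 = 141 + 30 = 171$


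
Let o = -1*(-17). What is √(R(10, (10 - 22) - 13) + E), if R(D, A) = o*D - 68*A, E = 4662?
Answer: 2*√1633 ≈ 80.821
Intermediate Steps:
o = 17
R(D, A) = -68*A + 17*D (R(D, A) = 17*D - 68*A = -68*A + 17*D)
√(R(10, (10 - 22) - 13) + E) = √((-68*((10 - 22) - 13) + 17*10) + 4662) = √((-68*(-12 - 13) + 170) + 4662) = √((-68*(-25) + 170) + 4662) = √((1700 + 170) + 4662) = √(1870 + 4662) = √6532 = 2*√1633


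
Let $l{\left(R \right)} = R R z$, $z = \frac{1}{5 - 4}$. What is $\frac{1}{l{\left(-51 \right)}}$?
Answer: $\frac{1}{2601} \approx 0.00038447$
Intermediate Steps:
$z = 1$ ($z = 1^{-1} = 1$)
$l{\left(R \right)} = R^{2}$ ($l{\left(R \right)} = R R 1 = R^{2} \cdot 1 = R^{2}$)
$\frac{1}{l{\left(-51 \right)}} = \frac{1}{\left(-51\right)^{2}} = \frac{1}{2601}$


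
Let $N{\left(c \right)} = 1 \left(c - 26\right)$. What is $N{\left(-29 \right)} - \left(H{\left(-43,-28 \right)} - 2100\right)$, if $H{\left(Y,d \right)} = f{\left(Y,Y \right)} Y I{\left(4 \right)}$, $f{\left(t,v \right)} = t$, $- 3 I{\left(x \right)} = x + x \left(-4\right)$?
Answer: $-5351$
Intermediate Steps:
$I{\left(x \right)} = x$ ($I{\left(x \right)} = - \frac{x + x \left(-4\right)}{3} = - \frac{x - 4 x}{3} = - \frac{\left(-3\right) x}{3} = x$)
$H{\left(Y,d \right)} = 4 Y^{2}$ ($H{\left(Y,d \right)} = Y Y 4 = Y^{2} \cdot 4 = 4 Y^{2}$)
$N{\left(c \right)} = -26 + c$ ($N{\left(c \right)} = 1 \left(-26 + c\right) = -26 + c$)
$N{\left(-29 \right)} - \left(H{\left(-43,-28 \right)} - 2100\right) = \left(-26 - 29\right) - \left(4 \left(-43\right)^{2} - 2100\right) = -55 - \left(4 \cdot 1849 - 2100\right) = -55 - \left(7396 - 2100\right) = -55 - 5296 = -5351$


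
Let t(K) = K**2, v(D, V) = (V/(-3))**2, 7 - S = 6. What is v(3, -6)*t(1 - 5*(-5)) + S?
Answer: 2705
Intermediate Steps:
S = 1 (S = 7 - 1*6 = 7 - 6 = 1)
v(D, V) = V**2/9 (v(D, V) = (V*(-1/3))**2 = (-V/3)**2 = V**2/9)
v(3, -6)*t(1 - 5*(-5)) + S = ((1/9)*(-6)**2)*(1 - 5*(-5))**2 + 1 = ((1/9)*36)*(1 + 25)**2 + 1 = 4*26**2 + 1 = 4*676 + 1 = 2704 + 1 = 2705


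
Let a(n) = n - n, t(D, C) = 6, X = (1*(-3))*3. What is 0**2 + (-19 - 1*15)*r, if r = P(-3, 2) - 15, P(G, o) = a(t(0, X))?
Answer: 510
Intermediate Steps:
X = -9 (X = -3*3 = -9)
a(n) = 0
P(G, o) = 0
r = -15 (r = 0 - 15 = -15)
0**2 + (-19 - 1*15)*r = 0**2 + (-19 - 1*15)*(-15) = 0 + (-19 - 15)*(-15) = 0 - 34*(-15) = 0 + 510 = 510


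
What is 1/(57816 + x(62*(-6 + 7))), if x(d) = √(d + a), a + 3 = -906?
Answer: 5256/303880973 - I*√7/303880973 ≈ 1.7296e-5 - 8.7065e-9*I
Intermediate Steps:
a = -909 (a = -3 - 906 = -909)
x(d) = √(-909 + d) (x(d) = √(d - 909) = √(-909 + d))
1/(57816 + x(62*(-6 + 7))) = 1/(57816 + √(-909 + 62*(-6 + 7))) = 1/(57816 + √(-909 + 62*1)) = 1/(57816 + √(-909 + 62)) = 1/(57816 + √(-847)) = 1/(57816 + 11*I*√7)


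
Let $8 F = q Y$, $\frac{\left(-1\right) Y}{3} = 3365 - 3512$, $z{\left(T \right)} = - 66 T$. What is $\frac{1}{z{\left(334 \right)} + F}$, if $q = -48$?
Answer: $- \frac{1}{24690} \approx -4.0502 \cdot 10^{-5}$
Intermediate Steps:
$Y = 441$ ($Y = - 3 \left(3365 - 3512\right) = \left(-3\right) \left(-147\right) = 441$)
$F = -2646$ ($F = \frac{\left(-48\right) 441}{8} = \frac{1}{8} \left(-21168\right) = -2646$)
$\frac{1}{z{\left(334 \right)} + F} = \frac{1}{\left(-66\right) 334 - 2646} = \frac{1}{-22044 - 2646} = \frac{1}{-24690} = - \frac{1}{24690}$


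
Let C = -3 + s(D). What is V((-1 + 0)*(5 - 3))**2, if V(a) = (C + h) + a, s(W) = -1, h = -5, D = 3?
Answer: 121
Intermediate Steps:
C = -4 (C = -3 - 1 = -4)
V(a) = -9 + a (V(a) = (-4 - 5) + a = -9 + a)
V((-1 + 0)*(5 - 3))**2 = (-9 + (-1 + 0)*(5 - 3))**2 = (-9 - 1*2)**2 = (-9 - 2)**2 = (-11)**2 = 121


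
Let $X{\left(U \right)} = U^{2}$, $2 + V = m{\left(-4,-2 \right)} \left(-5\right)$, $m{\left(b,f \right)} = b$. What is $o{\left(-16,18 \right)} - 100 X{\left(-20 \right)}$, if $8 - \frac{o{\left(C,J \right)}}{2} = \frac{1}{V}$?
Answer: $- \frac{359857}{9} \approx -39984.0$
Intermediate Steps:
$V = 18$ ($V = -2 - -20 = -2 + 20 = 18$)
$o{\left(C,J \right)} = \frac{143}{9}$ ($o{\left(C,J \right)} = 16 - \frac{2}{18} = 16 - \frac{1}{9} = \frac{143}{9}$)
$o{\left(-16,18 \right)} - 100 X{\left(-20 \right)} = \frac{143}{9} - 100 \left(-20\right)^{2} = \frac{143}{9} - 40000 = - \frac{359857}{9}$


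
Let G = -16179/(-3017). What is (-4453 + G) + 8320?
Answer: 11682918/3017 ≈ 3872.4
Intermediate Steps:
G = 16179/3017 (G = -16179*(-1/3017) = 16179/3017 ≈ 5.3626)
(-4453 + G) + 8320 = (-4453 + 16179/3017) + 8320 = -13418522/3017 + 8320 = 11682918/3017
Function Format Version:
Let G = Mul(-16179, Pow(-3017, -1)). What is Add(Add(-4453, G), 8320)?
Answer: Rational(11682918, 3017) ≈ 3872.4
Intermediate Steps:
G = Rational(16179, 3017) (G = Mul(-16179, Rational(-1, 3017)) = Rational(16179, 3017) ≈ 5.3626)
Add(Add(-4453, G), 8320) = Add(Add(-4453, Rational(16179, 3017)), 8320) = Add(Rational(-13418522, 3017), 8320) = Rational(11682918, 3017)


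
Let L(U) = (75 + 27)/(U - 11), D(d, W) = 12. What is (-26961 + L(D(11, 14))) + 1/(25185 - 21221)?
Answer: -106469075/3964 ≈ -26859.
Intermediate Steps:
L(U) = 102/(-11 + U)
(-26961 + L(D(11, 14))) + 1/(25185 - 21221) = (-26961 + 102/(-11 + 12)) + 1/(25185 - 21221) = (-26961 + 102/1) + 1/3964 = (-26961 + 102*1) + 1/3964 = (-26961 + 102) + 1/3964 = -26859 + 1/3964 = -106469075/3964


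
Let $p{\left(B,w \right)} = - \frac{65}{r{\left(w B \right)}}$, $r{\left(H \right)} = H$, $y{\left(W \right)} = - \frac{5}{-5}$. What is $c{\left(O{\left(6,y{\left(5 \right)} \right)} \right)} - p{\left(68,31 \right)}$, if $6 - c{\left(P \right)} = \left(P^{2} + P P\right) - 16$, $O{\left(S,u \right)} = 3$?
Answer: $\frac{8497}{2108} \approx 4.0308$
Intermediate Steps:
$y{\left(W \right)} = 1$ ($y{\left(W \right)} = \left(-5\right) \left(- \frac{1}{5}\right) = 1$)
$c{\left(P \right)} = 22 - 2 P^{2}$ ($c{\left(P \right)} = 6 - \left(\left(P^{2} + P P\right) - 16\right) = 6 - \left(\left(P^{2} + P^{2}\right) - 16\right) = 6 - \left(2 P^{2} - 16\right) = 6 - \left(-16 + 2 P^{2}\right) = 22 - 2 P^{2}$)
$p{\left(B,w \right)} = - \frac{65}{B w}$ ($p{\left(B,w \right)} = - \frac{65}{w B} = - \frac{65}{B w}$)
$c{\left(O{\left(6,y{\left(5 \right)} \right)} \right)} - p{\left(68,31 \right)} = \left(22 - 2 \cdot 3^{2}\right) - - \frac{65}{68 \cdot 31} = \left(22 - 18\right) - \left(-65\right) \frac{1}{68} \cdot \frac{1}{31} = \left(22 - 18\right) - - \frac{65}{2108} = 4 + \frac{65}{2108} = \frac{8497}{2108}$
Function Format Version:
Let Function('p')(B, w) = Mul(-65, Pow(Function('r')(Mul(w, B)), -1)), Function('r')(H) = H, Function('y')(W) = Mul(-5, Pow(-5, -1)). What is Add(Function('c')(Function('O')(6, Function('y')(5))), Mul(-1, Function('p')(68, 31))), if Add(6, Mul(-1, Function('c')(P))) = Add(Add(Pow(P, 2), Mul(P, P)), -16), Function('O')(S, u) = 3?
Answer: Rational(8497, 2108) ≈ 4.0308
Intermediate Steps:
Function('y')(W) = 1 (Function('y')(W) = Mul(-5, Rational(-1, 5)) = 1)
Function('c')(P) = Add(22, Mul(-2, Pow(P, 2))) (Function('c')(P) = Add(6, Mul(-1, Add(Add(Pow(P, 2), Mul(P, P)), -16))) = Add(6, Mul(-1, Add(Add(Pow(P, 2), Pow(P, 2)), -16))) = Add(6, Mul(-1, Add(Mul(2, Pow(P, 2)), -16))) = Add(6, Mul(-1, Add(-16, Mul(2, Pow(P, 2))))) = Add(6, Add(16, Mul(-2, Pow(P, 2)))) = Add(22, Mul(-2, Pow(P, 2))))
Function('p')(B, w) = Mul(-65, Pow(B, -1), Pow(w, -1)) (Function('p')(B, w) = Mul(-65, Pow(Mul(w, B), -1)) = Mul(-65, Pow(Mul(B, w), -1)) = Mul(-65, Mul(Pow(B, -1), Pow(w, -1))) = Mul(-65, Pow(B, -1), Pow(w, -1)))
Add(Function('c')(Function('O')(6, Function('y')(5))), Mul(-1, Function('p')(68, 31))) = Add(Add(22, Mul(-2, Pow(3, 2))), Mul(-1, Mul(-65, Pow(68, -1), Pow(31, -1)))) = Add(Add(22, Mul(-2, 9)), Mul(-1, Mul(-65, Rational(1, 68), Rational(1, 31)))) = Add(Add(22, -18), Mul(-1, Rational(-65, 2108))) = Add(4, Rational(65, 2108)) = Rational(8497, 2108)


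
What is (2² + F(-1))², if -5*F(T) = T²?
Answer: 361/25 ≈ 14.440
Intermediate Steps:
F(T) = -T²/5
(2² + F(-1))² = (2² - ⅕*(-1)²)² = (4 - ⅕*1)² = (4 - ⅕)² = (19/5)² = 361/25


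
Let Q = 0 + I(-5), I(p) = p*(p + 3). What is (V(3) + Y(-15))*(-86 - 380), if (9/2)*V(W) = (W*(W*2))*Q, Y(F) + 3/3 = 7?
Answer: -21436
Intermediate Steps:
Y(F) = 6 (Y(F) = -1 + 7 = 6)
I(p) = p*(3 + p)
Q = 10 (Q = 0 - 5*(3 - 5) = 0 - 5*(-2) = 0 + 10 = 10)
V(W) = 40*W²/9 (V(W) = 2*((W*(W*2))*10)/9 = 2*((W*(2*W))*10)/9 = 2*((2*W²)*10)/9 = 2*(20*W²)/9 = 40*W²/9)
(V(3) + Y(-15))*(-86 - 380) = ((40/9)*3² + 6)*(-86 - 380) = ((40/9)*9 + 6)*(-466) = (40 + 6)*(-466) = 46*(-466) = -21436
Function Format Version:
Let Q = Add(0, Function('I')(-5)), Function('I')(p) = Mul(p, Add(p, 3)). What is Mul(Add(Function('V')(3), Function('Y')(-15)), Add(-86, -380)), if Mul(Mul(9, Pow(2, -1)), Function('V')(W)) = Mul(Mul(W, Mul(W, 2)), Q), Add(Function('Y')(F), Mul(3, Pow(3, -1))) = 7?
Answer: -21436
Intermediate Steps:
Function('Y')(F) = 6 (Function('Y')(F) = Add(-1, 7) = 6)
Function('I')(p) = Mul(p, Add(3, p))
Q = 10 (Q = Add(0, Mul(-5, Add(3, -5))) = Add(0, Mul(-5, -2)) = Add(0, 10) = 10)
Function('V')(W) = Mul(Rational(40, 9), Pow(W, 2)) (Function('V')(W) = Mul(Rational(2, 9), Mul(Mul(W, Mul(W, 2)), 10)) = Mul(Rational(2, 9), Mul(Mul(W, Mul(2, W)), 10)) = Mul(Rational(2, 9), Mul(Mul(2, Pow(W, 2)), 10)) = Mul(Rational(2, 9), Mul(20, Pow(W, 2))) = Mul(Rational(40, 9), Pow(W, 2)))
Mul(Add(Function('V')(3), Function('Y')(-15)), Add(-86, -380)) = Mul(Add(Mul(Rational(40, 9), Pow(3, 2)), 6), Add(-86, -380)) = Mul(Add(Mul(Rational(40, 9), 9), 6), -466) = Mul(Add(40, 6), -466) = Mul(46, -466) = -21436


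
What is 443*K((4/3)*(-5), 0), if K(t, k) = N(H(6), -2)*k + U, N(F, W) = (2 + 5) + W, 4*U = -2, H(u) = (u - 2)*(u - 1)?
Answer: -443/2 ≈ -221.50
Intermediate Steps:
H(u) = (-1 + u)*(-2 + u) (H(u) = (-2 + u)*(-1 + u) = (-1 + u)*(-2 + u))
U = -½ (U = (¼)*(-2) = -½ ≈ -0.50000)
N(F, W) = 7 + W
K(t, k) = -½ + 5*k (K(t, k) = (7 - 2)*k - ½ = 5*k - ½ = -½ + 5*k)
443*K((4/3)*(-5), 0) = 443*(-½ + 5*0) = 443*(-½ + 0) = 443*(-½) = -443/2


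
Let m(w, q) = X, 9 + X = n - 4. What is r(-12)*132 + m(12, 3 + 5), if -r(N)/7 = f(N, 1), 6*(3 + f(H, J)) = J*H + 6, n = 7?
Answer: 3690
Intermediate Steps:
f(H, J) = -2 + H*J/6 (f(H, J) = -3 + (J*H + 6)/6 = -3 + (H*J + 6)/6 = -3 + (6 + H*J)/6 = -3 + (1 + H*J/6) = -2 + H*J/6)
r(N) = 14 - 7*N/6 (r(N) = -7*(-2 + (1/6)*N*1) = -7*(-2 + N/6) = 14 - 7*N/6)
X = -6 (X = -9 + (7 - 4) = -9 + 3 = -6)
m(w, q) = -6
r(-12)*132 + m(12, 3 + 5) = (14 - 7/6*(-12))*132 - 6 = (14 + 14)*132 - 6 = 28*132 - 6 = 3696 - 6 = 3690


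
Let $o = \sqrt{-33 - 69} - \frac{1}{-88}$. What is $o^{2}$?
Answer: $- \frac{789887}{7744} + \frac{i \sqrt{102}}{44} \approx -102.0 + 0.22953 i$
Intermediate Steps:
$o = \frac{1}{88} + i \sqrt{102}$ ($o = \sqrt{-102} - - \frac{1}{88} = i \sqrt{102} + \frac{1}{88} = \frac{1}{88} + i \sqrt{102} \approx 0.011364 + 10.1 i$)
$o^{2} = \left(\frac{1}{88} + i \sqrt{102}\right)^{2}$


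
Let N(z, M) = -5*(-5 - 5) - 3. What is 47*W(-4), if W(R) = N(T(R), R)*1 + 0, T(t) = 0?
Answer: 2209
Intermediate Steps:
N(z, M) = 47 (N(z, M) = -5*(-10) - 3 = 50 - 3 = 47)
W(R) = 47 (W(R) = 47*1 + 0 = 47 + 0 = 47)
47*W(-4) = 47*47 = 2209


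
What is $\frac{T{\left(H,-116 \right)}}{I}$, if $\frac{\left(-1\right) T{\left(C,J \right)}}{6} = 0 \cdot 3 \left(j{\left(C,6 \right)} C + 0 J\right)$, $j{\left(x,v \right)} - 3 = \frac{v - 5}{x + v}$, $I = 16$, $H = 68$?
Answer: $0$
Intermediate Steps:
$j{\left(x,v \right)} = 3 + \frac{-5 + v}{v + x}$ ($j{\left(x,v \right)} = 3 + \frac{v - 5}{x + v} = 3 + \frac{-5 + v}{v + x}$)
$T{\left(C,J \right)} = 0$ ($T{\left(C,J \right)} = - 6 \cdot 0 \cdot 3 \left(\frac{-5 + 3 C + 4 \cdot 6}{6 + C} C + 0 J\right) = - 6 \cdot 0 \left(\frac{-5 + 3 C + 24}{6 + C} C + 0\right) = - 6 \cdot 0 \left(\frac{19 + 3 C}{6 + C} C + 0\right) = - 6 \cdot 0 \left(\frac{C \left(19 + 3 C\right)}{6 + C} + 0\right) = - 6 \cdot 0 \frac{C \left(19 + 3 C\right)}{6 + C} = \left(-6\right) 0 = 0$)
$\frac{T{\left(H,-116 \right)}}{I} = \frac{0}{16} = 0 \cdot \frac{1}{16} = 0$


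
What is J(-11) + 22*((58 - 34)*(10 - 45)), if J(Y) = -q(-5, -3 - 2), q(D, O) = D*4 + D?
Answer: -18455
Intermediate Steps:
q(D, O) = 5*D (q(D, O) = 4*D + D = 5*D)
J(Y) = 25 (J(Y) = -5*(-5) = -1*(-25) = 25)
J(-11) + 22*((58 - 34)*(10 - 45)) = 25 + 22*((58 - 34)*(10 - 45)) = 25 + 22*(24*(-35)) = 25 + 22*(-840) = 25 - 18480 = -18455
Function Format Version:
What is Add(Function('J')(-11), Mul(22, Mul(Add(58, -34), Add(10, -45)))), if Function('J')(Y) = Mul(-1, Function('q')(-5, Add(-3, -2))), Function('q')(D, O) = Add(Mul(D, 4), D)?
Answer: -18455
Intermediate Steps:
Function('q')(D, O) = Mul(5, D) (Function('q')(D, O) = Add(Mul(4, D), D) = Mul(5, D))
Function('J')(Y) = 25 (Function('J')(Y) = Mul(-1, Mul(5, -5)) = Mul(-1, -25) = 25)
Add(Function('J')(-11), Mul(22, Mul(Add(58, -34), Add(10, -45)))) = Add(25, Mul(22, Mul(Add(58, -34), Add(10, -45)))) = Add(25, Mul(22, Mul(24, -35))) = Add(25, Mul(22, -840)) = Add(25, -18480) = -18455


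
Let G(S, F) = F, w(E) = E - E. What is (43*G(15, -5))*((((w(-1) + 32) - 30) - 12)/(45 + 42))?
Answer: 2150/87 ≈ 24.713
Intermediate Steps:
w(E) = 0
(43*G(15, -5))*((((w(-1) + 32) - 30) - 12)/(45 + 42)) = (43*(-5))*((((0 + 32) - 30) - 12)/(45 + 42)) = -215*((32 - 30) - 12)/87 = -215*(2 - 12)/87 = -(-2150)/87 = -215*(-10/87) = 2150/87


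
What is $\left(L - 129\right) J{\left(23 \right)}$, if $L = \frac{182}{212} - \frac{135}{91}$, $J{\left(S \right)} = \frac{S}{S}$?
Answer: $- \frac{1250363}{9646} \approx -129.63$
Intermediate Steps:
$J{\left(S \right)} = 1$
$L = - \frac{6029}{9646}$ ($L = 182 \cdot \frac{1}{212} - \frac{135}{91} = \frac{91}{106} - \frac{135}{91} = - \frac{6029}{9646} \approx -0.62503$)
$\left(L - 129\right) J{\left(23 \right)} = \left(- \frac{6029}{9646} - 129\right) 1 = \left(- \frac{1250363}{9646}\right) 1 = - \frac{1250363}{9646}$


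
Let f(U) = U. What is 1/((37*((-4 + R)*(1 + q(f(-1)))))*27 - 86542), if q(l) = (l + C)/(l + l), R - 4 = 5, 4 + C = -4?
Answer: -2/118139 ≈ -1.6929e-5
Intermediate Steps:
C = -8 (C = -4 - 4 = -8)
R = 9 (R = 4 + 5 = 9)
q(l) = (-8 + l)/(2*l) (q(l) = (l - 8)/(l + l) = (-8 + l)/((2*l)) = (-8 + l)*(1/(2*l)) = (-8 + l)/(2*l))
1/((37*((-4 + R)*(1 + q(f(-1)))))*27 - 86542) = 1/((37*((-4 + 9)*(1 + (½)*(-8 - 1)/(-1))))*27 - 86542) = 1/((37*(5*(1 + (½)*(-1)*(-9))))*27 - 86542) = 1/((37*(5*(1 + 9/2)))*27 - 86542) = 1/((37*(5*(11/2)))*27 - 86542) = 1/((37*(55/2))*27 - 86542) = 1/((2035/2)*27 - 86542) = 1/(54945/2 - 86542) = 1/(-118139/2) = -2/118139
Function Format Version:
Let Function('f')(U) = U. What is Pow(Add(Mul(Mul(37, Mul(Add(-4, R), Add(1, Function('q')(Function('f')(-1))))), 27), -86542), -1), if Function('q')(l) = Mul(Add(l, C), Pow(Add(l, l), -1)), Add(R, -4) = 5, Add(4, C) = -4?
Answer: Rational(-2, 118139) ≈ -1.6929e-5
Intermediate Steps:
C = -8 (C = Add(-4, -4) = -8)
R = 9 (R = Add(4, 5) = 9)
Function('q')(l) = Mul(Rational(1, 2), Pow(l, -1), Add(-8, l)) (Function('q')(l) = Mul(Add(l, -8), Pow(Add(l, l), -1)) = Mul(Add(-8, l), Pow(Mul(2, l), -1)) = Mul(Add(-8, l), Mul(Rational(1, 2), Pow(l, -1))) = Mul(Rational(1, 2), Pow(l, -1), Add(-8, l)))
Pow(Add(Mul(Mul(37, Mul(Add(-4, R), Add(1, Function('q')(Function('f')(-1))))), 27), -86542), -1) = Pow(Add(Mul(Mul(37, Mul(Add(-4, 9), Add(1, Mul(Rational(1, 2), Pow(-1, -1), Add(-8, -1))))), 27), -86542), -1) = Pow(Add(Mul(Mul(37, Mul(5, Add(1, Mul(Rational(1, 2), -1, -9)))), 27), -86542), -1) = Pow(Add(Mul(Mul(37, Mul(5, Add(1, Rational(9, 2)))), 27), -86542), -1) = Pow(Add(Mul(Mul(37, Mul(5, Rational(11, 2))), 27), -86542), -1) = Pow(Add(Mul(Mul(37, Rational(55, 2)), 27), -86542), -1) = Pow(Add(Mul(Rational(2035, 2), 27), -86542), -1) = Pow(Add(Rational(54945, 2), -86542), -1) = Pow(Rational(-118139, 2), -1) = Rational(-2, 118139)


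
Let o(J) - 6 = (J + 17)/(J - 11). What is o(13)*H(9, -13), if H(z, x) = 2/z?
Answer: 14/3 ≈ 4.6667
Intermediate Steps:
o(J) = 6 + (17 + J)/(-11 + J) (o(J) = 6 + (J + 17)/(J - 11) = 6 + (17 + J)/(-11 + J))
o(13)*H(9, -13) = (7*(-7 + 13)/(-11 + 13))*(2/9) = (7*6/2)*(2*(1/9)) = (7*(1/2)*6)*(2/9) = 21*(2/9) = 14/3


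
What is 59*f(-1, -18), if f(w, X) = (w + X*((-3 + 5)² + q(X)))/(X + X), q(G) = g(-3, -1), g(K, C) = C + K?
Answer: 59/36 ≈ 1.6389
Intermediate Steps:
q(G) = -4 (q(G) = -1 - 3 = -4)
f(w, X) = w/(2*X) (f(w, X) = (w + X*((-3 + 5)² - 4))/(X + X) = (w + X*(2² - 4))/((2*X)) = (w + X*(4 - 4))*(1/(2*X)) = (w + X*0)*(1/(2*X)) = (w + 0)*(1/(2*X)) = w*(1/(2*X)) = w/(2*X))
59*f(-1, -18) = 59*((½)*(-1)/(-18)) = 59*((½)*(-1)*(-1/18)) = 59*(1/36) = 59/36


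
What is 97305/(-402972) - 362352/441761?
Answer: -63001088083/59339104564 ≈ -1.0617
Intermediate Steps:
97305/(-402972) - 362352/441761 = 97305*(-1/402972) - 362352*1/441761 = -32435/134324 - 362352/441761 = -63001088083/59339104564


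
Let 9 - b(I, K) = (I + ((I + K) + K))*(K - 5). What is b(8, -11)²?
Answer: 7569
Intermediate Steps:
b(I, K) = 9 - (-5 + K)*(2*I + 2*K) (b(I, K) = 9 - (I + ((I + K) + K))*(K - 5) = 9 - (I + (I + 2*K))*(-5 + K) = 9 - (2*I + 2*K)*(-5 + K) = 9 - (-5 + K)*(2*I + 2*K))
b(8, -11)² = (9 - 2*(-11)² + 10*8 + 10*(-11) - 2*8*(-11))² = (9 - 2*121 + 80 - 110 + 176)² = (9 - 242 + 80 - 110 + 176)² = (-87)² = 7569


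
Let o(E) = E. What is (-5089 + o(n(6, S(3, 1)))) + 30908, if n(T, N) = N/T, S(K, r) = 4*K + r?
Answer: 154927/6 ≈ 25821.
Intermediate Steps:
S(K, r) = r + 4*K
(-5089 + o(n(6, S(3, 1)))) + 30908 = (-5089 + (1 + 4*3)/6) + 30908 = (-5089 + (1 + 12)*(⅙)) + 30908 = (-5089 + 13*(⅙)) + 30908 = (-5089 + 13/6) + 30908 = -30521/6 + 30908 = 154927/6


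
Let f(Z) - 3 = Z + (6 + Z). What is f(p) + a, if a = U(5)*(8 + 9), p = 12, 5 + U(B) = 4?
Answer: 16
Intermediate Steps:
U(B) = -1 (U(B) = -5 + 4 = -1)
f(Z) = 9 + 2*Z (f(Z) = 3 + (Z + (6 + Z)) = 3 + (6 + 2*Z) = 9 + 2*Z)
a = -17 (a = -(8 + 9) = -1*17 = -17)
f(p) + a = (9 + 2*12) - 17 = (9 + 24) - 17 = 33 - 17 = 16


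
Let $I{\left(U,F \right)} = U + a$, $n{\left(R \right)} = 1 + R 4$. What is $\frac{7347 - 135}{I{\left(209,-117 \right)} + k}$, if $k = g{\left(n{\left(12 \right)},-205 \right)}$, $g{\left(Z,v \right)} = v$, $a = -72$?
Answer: $- \frac{1803}{17} \approx -106.06$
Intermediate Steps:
$n{\left(R \right)} = 1 + 4 R$
$I{\left(U,F \right)} = -72 + U$ ($I{\left(U,F \right)} = U - 72 = -72 + U$)
$k = -205$
$\frac{7347 - 135}{I{\left(209,-117 \right)} + k} = \frac{7347 - 135}{\left(-72 + 209\right) - 205} = \frac{7212}{137 - 205} = \frac{7212}{-68} = 7212 \left(- \frac{1}{68}\right) = - \frac{1803}{17}$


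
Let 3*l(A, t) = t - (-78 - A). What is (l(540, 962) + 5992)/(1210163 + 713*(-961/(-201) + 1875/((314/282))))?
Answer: 205709564/76185063467 ≈ 0.0027001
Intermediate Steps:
l(A, t) = 26 + A/3 + t/3 (l(A, t) = (t - (-78 - A))/3 = (t + (78 + A))/3 = (78 + A + t)/3 = 26 + A/3 + t/3)
(l(540, 962) + 5992)/(1210163 + 713*(-961/(-201) + 1875/((314/282)))) = ((26 + (⅓)*540 + (⅓)*962) + 5992)/(1210163 + 713*(-961/(-201) + 1875/((314/282)))) = ((26 + 180 + 962/3) + 5992)/(1210163 + 713*(-961*(-1/201) + 1875/((314*(1/282))))) = (1580/3 + 5992)/(1210163 + 713*(961/201 + 1875/(157/141))) = 19556/(3*(1210163 + 713*(961/201 + 1875*(141/157)))) = 19556/(3*(1210163 + 713*(961/201 + 264375/157))) = 19556/(3*(1210163 + 713*(53290252/31557))) = 19556/(3*(1210163 + 37995949676/31557)) = 19556/(3*(76185063467/31557)) = (19556/3)*(31557/76185063467) = 205709564/76185063467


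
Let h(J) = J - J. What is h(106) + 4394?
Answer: 4394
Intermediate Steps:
h(J) = 0
h(106) + 4394 = 0 + 4394 = 4394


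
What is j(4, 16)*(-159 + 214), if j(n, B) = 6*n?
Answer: 1320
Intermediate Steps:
j(4, 16)*(-159 + 214) = (6*4)*(-159 + 214) = 24*55 = 1320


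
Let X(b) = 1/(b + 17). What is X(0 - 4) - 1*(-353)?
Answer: 4590/13 ≈ 353.08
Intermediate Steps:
X(b) = 1/(17 + b)
X(0 - 4) - 1*(-353) = 1/(17 + (0 - 4)) - 1*(-353) = 1/(17 - 4) + 353 = 1/13 + 353 = 4590/13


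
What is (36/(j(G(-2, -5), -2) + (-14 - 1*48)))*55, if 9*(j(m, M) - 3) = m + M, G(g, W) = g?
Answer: -3564/107 ≈ -33.308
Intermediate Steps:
j(m, M) = 3 + M/9 + m/9 (j(m, M) = 3 + (m + M)/9 = 3 + (M + m)/9 = 3 + (M/9 + m/9) = 3 + M/9 + m/9)
(36/(j(G(-2, -5), -2) + (-14 - 1*48)))*55 = (36/((3 + (⅑)*(-2) + (⅑)*(-2)) + (-14 - 1*48)))*55 = (36/((3 - 2/9 - 2/9) + (-14 - 48)))*55 = (36/(23/9 - 62))*55 = (36/(-535/9))*55 = (36*(-9/535))*55 = -324/535*55 = -3564/107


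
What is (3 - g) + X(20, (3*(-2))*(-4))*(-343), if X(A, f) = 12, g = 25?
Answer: -4138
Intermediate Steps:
(3 - g) + X(20, (3*(-2))*(-4))*(-343) = (3 - 1*25) + 12*(-343) = (3 - 25) - 4116 = -22 - 4116 = -4138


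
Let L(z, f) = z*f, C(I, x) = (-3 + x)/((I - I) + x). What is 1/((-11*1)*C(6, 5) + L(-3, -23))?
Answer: 5/323 ≈ 0.015480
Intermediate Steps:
C(I, x) = (-3 + x)/x (C(I, x) = (-3 + x)/(0 + x) = (-3 + x)/x)
L(z, f) = f*z
1/((-11*1)*C(6, 5) + L(-3, -23)) = 1/((-11*1)*((-3 + 5)/5) - 23*(-3)) = 1/(-11*2/5 + 69) = 1/(-11*⅖ + 69) = 1/(-22/5 + 69) = 1/(323/5) = 5/323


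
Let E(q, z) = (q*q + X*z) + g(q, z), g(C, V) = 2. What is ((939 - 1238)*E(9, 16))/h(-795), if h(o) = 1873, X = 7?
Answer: -58305/1873 ≈ -31.129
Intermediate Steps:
E(q, z) = 2 + q² + 7*z (E(q, z) = (q*q + 7*z) + 2 = (q² + 7*z) + 2 = 2 + q² + 7*z)
((939 - 1238)*E(9, 16))/h(-795) = ((939 - 1238)*(2 + 9² + 7*16))/1873 = -299*(2 + 81 + 112)*(1/1873) = -299*195*(1/1873) = -58305*1/1873 = -58305/1873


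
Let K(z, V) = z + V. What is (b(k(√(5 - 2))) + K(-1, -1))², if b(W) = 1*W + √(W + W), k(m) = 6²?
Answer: 1228 + 408*√2 ≈ 1805.0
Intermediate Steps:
K(z, V) = V + z
k(m) = 36
b(W) = W + √2*√W (b(W) = W + √(2*W) = W + √2*√W)
(b(k(√(5 - 2))) + K(-1, -1))² = ((36 + √2*√36) + (-1 - 1))² = ((36 + √2*6) - 2)² = ((36 + 6*√2) - 2)² = (34 + 6*√2)²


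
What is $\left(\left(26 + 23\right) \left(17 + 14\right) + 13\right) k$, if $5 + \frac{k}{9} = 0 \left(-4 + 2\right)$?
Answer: $-68940$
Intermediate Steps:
$k = -45$ ($k = -45 + 9 \cdot 0 \left(-4 + 2\right) = -45 + 9 \cdot 0 \left(-2\right) = -45 + 9 \cdot 0 = -45 + 0 = -45$)
$\left(\left(26 + 23\right) \left(17 + 14\right) + 13\right) k = \left(\left(26 + 23\right) \left(17 + 14\right) + 13\right) \left(-45\right) = \left(49 \cdot 31 + 13\right) \left(-45\right) = \left(1519 + 13\right) \left(-45\right) = 1532 \left(-45\right) = -68940$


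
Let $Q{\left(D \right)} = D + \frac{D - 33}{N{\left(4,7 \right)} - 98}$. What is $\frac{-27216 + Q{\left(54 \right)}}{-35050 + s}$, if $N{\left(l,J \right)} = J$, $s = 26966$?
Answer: $\frac{353109}{105092} \approx 3.36$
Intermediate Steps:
$Q{\left(D \right)} = \frac{33}{91} + \frac{90 D}{91}$ ($Q{\left(D \right)} = D + \frac{D - 33}{7 - 98} = D + \frac{-33 + D}{-91} = D + \left(-33 + D\right) \left(- \frac{1}{91}\right) = D - \left(- \frac{33}{91} + \frac{D}{91}\right) = \frac{33}{91} + \frac{90 D}{91}$)
$\frac{-27216 + Q{\left(54 \right)}}{-35050 + s} = \frac{-27216 + \left(\frac{33}{91} + \frac{90}{91} \cdot 54\right)}{-35050 + 26966} = \frac{-27216 + \left(\frac{33}{91} + \frac{4860}{91}\right)}{-8084} = \left(-27216 + \frac{699}{13}\right) \left(- \frac{1}{8084}\right) = \left(- \frac{353109}{13}\right) \left(- \frac{1}{8084}\right) = \frac{353109}{105092}$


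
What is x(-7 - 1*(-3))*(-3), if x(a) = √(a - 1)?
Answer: -3*I*√5 ≈ -6.7082*I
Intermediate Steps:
x(a) = √(-1 + a)
x(-7 - 1*(-3))*(-3) = √(-1 + (-7 - 1*(-3)))*(-3) = √(-1 + (-7 + 3))*(-3) = √(-1 - 4)*(-3) = √(-5)*(-3) = (I*√5)*(-3) = -3*I*√5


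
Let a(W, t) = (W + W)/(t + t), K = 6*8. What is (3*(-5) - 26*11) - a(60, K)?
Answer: -1209/4 ≈ -302.25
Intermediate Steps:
K = 48
a(W, t) = W/t (a(W, t) = (2*W)/((2*t)) = (2*W)*(1/(2*t)) = W/t)
(3*(-5) - 26*11) - a(60, K) = (3*(-5) - 26*11) - 60/48 = (-15 - 286) - 60/48 = -301 - 1*5/4 = -301 - 5/4 = -1209/4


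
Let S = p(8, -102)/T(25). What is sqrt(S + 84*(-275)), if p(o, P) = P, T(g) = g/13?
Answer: 27*I*sqrt(794)/5 ≈ 152.16*I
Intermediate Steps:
T(g) = g/13 (T(g) = g*(1/13) = g/13)
S = -1326/25 (S = -102/((1/13)*25) = -102/25/13 = -102*13/25 = -1326/25 ≈ -53.040)
sqrt(S + 84*(-275)) = sqrt(-1326/25 + 84*(-275)) = sqrt(-1326/25 - 23100) = sqrt(-578826/25) = 27*I*sqrt(794)/5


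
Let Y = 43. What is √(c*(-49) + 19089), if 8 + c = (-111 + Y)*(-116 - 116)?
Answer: 9*I*√9303 ≈ 868.07*I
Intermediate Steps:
c = 15768 (c = -8 + (-111 + 43)*(-116 - 116) = -8 - 68*(-232) = -8 + 15776 = 15768)
√(c*(-49) + 19089) = √(15768*(-49) + 19089) = √(-772632 + 19089) = √(-753543) = 9*I*√9303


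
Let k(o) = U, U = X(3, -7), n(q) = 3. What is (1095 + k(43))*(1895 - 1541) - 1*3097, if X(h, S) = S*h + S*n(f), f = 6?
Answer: 369665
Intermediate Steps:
X(h, S) = 3*S + S*h (X(h, S) = S*h + S*3 = S*h + 3*S = 3*S + S*h)
U = -42 (U = -7*(3 + 3) = -7*6 = -42)
k(o) = -42
(1095 + k(43))*(1895 - 1541) - 1*3097 = (1095 - 42)*(1895 - 1541) - 1*3097 = 1053*354 - 3097 = 372762 - 3097 = 369665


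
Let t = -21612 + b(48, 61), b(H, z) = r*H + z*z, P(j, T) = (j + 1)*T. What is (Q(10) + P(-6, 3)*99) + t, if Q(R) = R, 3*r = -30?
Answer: -19846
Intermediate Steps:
r = -10 (r = (1/3)*(-30) = -10)
P(j, T) = T*(1 + j) (P(j, T) = (1 + j)*T = T*(1 + j))
b(H, z) = z**2 - 10*H (b(H, z) = -10*H + z*z = -10*H + z**2 = z**2 - 10*H)
t = -18371 (t = -21612 + (61**2 - 10*48) = -21612 + (3721 - 480) = -21612 + 3241 = -18371)
(Q(10) + P(-6, 3)*99) + t = (10 + (3*(1 - 6))*99) - 18371 = (10 + (3*(-5))*99) - 18371 = (10 - 15*99) - 18371 = (10 - 1485) - 18371 = -1475 - 18371 = -19846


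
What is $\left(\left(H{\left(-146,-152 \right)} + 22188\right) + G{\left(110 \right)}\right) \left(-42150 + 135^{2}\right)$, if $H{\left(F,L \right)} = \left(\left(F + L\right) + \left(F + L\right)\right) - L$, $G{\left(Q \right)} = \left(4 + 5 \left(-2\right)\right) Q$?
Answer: $-504434700$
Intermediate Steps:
$G{\left(Q \right)} = - 6 Q$ ($G{\left(Q \right)} = \left(4 - 10\right) Q = - 6 Q$)
$H{\left(F,L \right)} = L + 2 F$ ($H{\left(F,L \right)} = \left(2 F + 2 L\right) - L = L + 2 F$)
$\left(\left(H{\left(-146,-152 \right)} + 22188\right) + G{\left(110 \right)}\right) \left(-42150 + 135^{2}\right) = \left(\left(\left(-152 + 2 \left(-146\right)\right) + 22188\right) - 660\right) \left(-42150 + 135^{2}\right) = \left(\left(\left(-152 - 292\right) + 22188\right) - 660\right) \left(-42150 + 18225\right) = \left(\left(-444 + 22188\right) - 660\right) \left(-23925\right) = \left(21744 - 660\right) \left(-23925\right) = 21084 \left(-23925\right) = -504434700$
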